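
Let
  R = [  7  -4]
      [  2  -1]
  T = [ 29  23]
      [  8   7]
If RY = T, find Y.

Y = [[3, 5], [-2, 3]]

Since R multiplies Y on the left, Y = R⁻¹T.
det R = 1; the adjugate gives R⁻¹ = [[-1, 4], [-2, 7]].
Y = R⁻¹T = [[-1, 4], [-2, 7]] · [[29, 23], [8, 7]] = [[3, 5], [-2, 3]].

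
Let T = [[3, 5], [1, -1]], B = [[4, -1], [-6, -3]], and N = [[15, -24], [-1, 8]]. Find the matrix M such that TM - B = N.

M = [[-2, 0], [5, -5]]

TM = N + B = [[19, -25], [-7, 5]].
T is on the left of M, so left-multiply by T⁻¹: M = T⁻¹(N + B).
T has determinant -8; T⁻¹ = [[1/8, 5/8], [1/8, -3/8]].
M = T⁻¹(N + B) = [[-2, 0], [5, -5]].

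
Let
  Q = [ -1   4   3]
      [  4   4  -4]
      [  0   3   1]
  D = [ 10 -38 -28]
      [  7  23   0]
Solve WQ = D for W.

W = [[-6, 1, -6], [5, 3, -3]]

Q is on the right of W, so right-multiply by Q⁻¹: W = DQ⁻¹.
Q has determinant 4; Q⁻¹ = [[4, 5/4, -7], [-1, -1/4, 2], [3, 3/4, -5]].
W = DQ⁻¹ = [[10, -38, -28], [7, 23, 0]] · [[4, 5/4, -7], [-1, -1/4, 2], [3, 3/4, -5]] = [[-6, 1, -6], [5, 3, -3]].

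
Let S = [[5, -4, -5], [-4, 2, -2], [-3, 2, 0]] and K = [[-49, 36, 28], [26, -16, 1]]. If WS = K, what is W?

S is on the right of W, so right-multiply by S⁻¹: W = KS⁻¹.
det S = 6, so S⁻¹ = [[2/3, -5/3, 3], [1, -5/2, 5], [-1/3, 1/3, -1]].
W = KS⁻¹ = [[-49, 36, 28], [26, -16, 1]] · [[2/3, -5/3, 3], [1, -5/2, 5], [-1/3, 1/3, -1]] = [[-6, 1, 5], [1, -3, -3]].

W = [[-6, 1, 5], [1, -3, -3]]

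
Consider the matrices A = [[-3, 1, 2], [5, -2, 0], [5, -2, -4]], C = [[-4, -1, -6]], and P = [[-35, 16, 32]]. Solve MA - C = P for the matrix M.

M = [[3, -1, -5]]

MA = P + C = [[-39, 15, 26]].
Right-multiplying both sides by A⁻¹ gives M = (P + C)A⁻¹.
det A = -4; the adjugate gives A⁻¹ = [[-2, 0, -1], [-5, -1/2, -5/2], [0, 1/4, -1/4]].
M = (P + C)A⁻¹ = [[3, -1, -5]].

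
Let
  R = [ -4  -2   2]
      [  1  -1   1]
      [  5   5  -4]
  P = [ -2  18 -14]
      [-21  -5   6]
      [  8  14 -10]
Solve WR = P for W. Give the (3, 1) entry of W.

Right-multiplying both sides by R⁻¹ gives W = PR⁻¹.
det R = 6, so R⁻¹ = [[-1/6, 1/3, 0], [3/2, 1, 1], [5/3, 5/3, 1]].
W = PR⁻¹ = [[-2, 18, -14], [-21, -5, 6], [8, 14, -10]] · [[-1/6, 1/3, 0], [3/2, 1, 1], [5/3, 5/3, 1]] = [[4, -6, 4], [6, -2, 1], [3, 0, 4]].

3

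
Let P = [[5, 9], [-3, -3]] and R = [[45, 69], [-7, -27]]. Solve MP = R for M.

Since P sits to the right of M, M = RP⁻¹.
P has determinant 12; P⁻¹ = [[-1/4, -3/4], [1/4, 5/12]].
M = RP⁻¹ = [[45, 69], [-7, -27]] · [[-1/4, -3/4], [1/4, 5/12]] = [[6, -5], [-5, -6]].

M = [[6, -5], [-5, -6]]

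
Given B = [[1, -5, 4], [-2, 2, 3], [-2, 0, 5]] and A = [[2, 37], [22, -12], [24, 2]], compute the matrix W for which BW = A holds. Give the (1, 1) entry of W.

Since B multiplies W on the left, W = B⁻¹A.
det B = 6; the adjugate gives B⁻¹ = [[5/3, 25/6, -23/6], [2/3, 13/6, -11/6], [2/3, 5/3, -4/3]].
W = B⁻¹A = [[5/3, 25/6, -23/6], [2/3, 13/6, -11/6], [2/3, 5/3, -4/3]] · [[2, 37], [22, -12], [24, 2]] = [[3, 4], [5, -5], [6, 2]].

3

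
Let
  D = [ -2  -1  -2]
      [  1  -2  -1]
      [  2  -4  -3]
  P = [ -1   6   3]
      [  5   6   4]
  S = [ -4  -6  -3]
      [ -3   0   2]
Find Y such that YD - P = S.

YD = S + P = [[-5, 0, 0], [2, 6, 6]].
Right-multiplying both sides by D⁻¹ gives Y = (S + P)D⁻¹.
det D = -5; the adjugate gives D⁻¹ = [[-2/5, -1, 3/5], [-1/5, -2, 4/5], [0, 2, -1]].
Y = (S + P)D⁻¹ = [[2, 5, -3], [-2, -2, 0]].

Y = [[2, 5, -3], [-2, -2, 0]]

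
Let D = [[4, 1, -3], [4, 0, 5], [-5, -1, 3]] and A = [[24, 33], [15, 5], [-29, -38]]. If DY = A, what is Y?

D is on the left of Y, so left-multiply by D⁻¹: Y = D⁻¹A.
det D = -5, so D⁻¹ = [[-1, 0, -1], [37/5, 3/5, 32/5], [4/5, 1/5, 4/5]].
Y = D⁻¹A = [[-1, 0, -1], [37/5, 3/5, 32/5], [4/5, 1/5, 4/5]] · [[24, 33], [15, 5], [-29, -38]] = [[5, 5], [1, 4], [-1, -3]].

Y = [[5, 5], [1, 4], [-1, -3]]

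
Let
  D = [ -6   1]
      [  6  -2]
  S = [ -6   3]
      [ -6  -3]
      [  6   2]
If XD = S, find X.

X = [[-1, -2], [5, 4], [-4, -3]]

Since D sits to the right of X, X = SD⁻¹.
D has determinant 6; D⁻¹ = [[-1/3, -1/6], [-1, -1]].
X = SD⁻¹ = [[-6, 3], [-6, -3], [6, 2]] · [[-1/3, -1/6], [-1, -1]] = [[-1, -2], [5, 4], [-4, -3]].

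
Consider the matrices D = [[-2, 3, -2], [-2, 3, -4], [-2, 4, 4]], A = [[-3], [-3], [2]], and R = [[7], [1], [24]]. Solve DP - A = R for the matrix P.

P = [[1], [4], [3]]

DP = R + A = [[4], [-2], [26]].
Since D multiplies P on the left, P = D⁻¹(R + A).
det D = -4, so D⁻¹ = [[-7, 5, 3/2], [-4, 3, 1], [1/2, -1/2, 0]].
P = D⁻¹(R + A) = [[1], [4], [3]].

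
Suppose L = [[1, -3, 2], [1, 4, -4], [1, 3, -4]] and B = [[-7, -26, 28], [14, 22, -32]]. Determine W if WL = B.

W = [[0, -5, -2], [4, 4, 6]]

Since L sits to the right of W, W = BL⁻¹.
det L = -6, so L⁻¹ = [[2/3, 1, -2/3], [0, 1, -1], [1/6, 1, -7/6]].
W = BL⁻¹ = [[-7, -26, 28], [14, 22, -32]] · [[2/3, 1, -2/3], [0, 1, -1], [1/6, 1, -7/6]] = [[0, -5, -2], [4, 4, 6]].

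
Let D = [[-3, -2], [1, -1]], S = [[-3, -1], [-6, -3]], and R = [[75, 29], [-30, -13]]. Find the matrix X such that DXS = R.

Left-multiply by D⁻¹ and right-multiply by S⁻¹: X = D⁻¹RS⁻¹.
det D = 5; the adjugate gives D⁻¹ = [[-1/5, 2/5], [-1/5, -3/5]].
det S = 3; the adjugate gives S⁻¹ = [[-1, 1/3], [2, -1]].
D⁻¹R = [[-27, -11], [3, 2]].
X = (D⁻¹R)S⁻¹ = [[5, 2], [1, -1]].

X = [[5, 2], [1, -1]]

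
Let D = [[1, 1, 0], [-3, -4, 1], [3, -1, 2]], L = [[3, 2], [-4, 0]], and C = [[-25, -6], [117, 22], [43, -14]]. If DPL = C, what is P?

P = D⁻¹CL⁻¹ (apply D⁻¹ on the left and L⁻¹ on the right).
det D = 2, so D⁻¹ = [[-7/2, -1, 1/2], [9/2, 1, -1/2], [15/2, 2, -1/2]].
det L = 8, so L⁻¹ = [[0, -1/4], [1/2, 3/8]].
D⁻¹C = [[-8, -8], [-17, 2], [25, 6]].
P = (D⁻¹C)L⁻¹ = [[-4, -1], [1, 5], [3, -4]].

P = [[-4, -1], [1, 5], [3, -4]]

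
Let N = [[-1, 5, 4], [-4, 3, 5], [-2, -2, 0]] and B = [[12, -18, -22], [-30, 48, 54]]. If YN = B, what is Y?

Right-multiplying both sides by N⁻¹ gives Y = BN⁻¹.
det N = -4; the adjugate gives N⁻¹ = [[-5/2, 2, -13/4], [5/2, -2, 11/4], [-7/2, 3, -17/4]].
Y = BN⁻¹ = [[12, -18, -22], [-30, 48, 54]] · [[-5/2, 2, -13/4], [5/2, -2, 11/4], [-7/2, 3, -17/4]] = [[2, -6, 5], [6, 6, 0]].

Y = [[2, -6, 5], [6, 6, 0]]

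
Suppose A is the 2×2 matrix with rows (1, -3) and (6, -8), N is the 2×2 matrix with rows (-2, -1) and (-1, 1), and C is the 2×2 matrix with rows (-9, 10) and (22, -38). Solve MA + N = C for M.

MA = C − N = [[-7, 11], [23, -39]].
Since A sits to the right of M, M = (C − N)A⁻¹.
det A = 10; the adjugate gives A⁻¹ = [[-4/5, 3/10], [-3/5, 1/10]].
M = (C − N)A⁻¹ = [[-1, -1], [5, 3]].

M = [[-1, -1], [5, 3]]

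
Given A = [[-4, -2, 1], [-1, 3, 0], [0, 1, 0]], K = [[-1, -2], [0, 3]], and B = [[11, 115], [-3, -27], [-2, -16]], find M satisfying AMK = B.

M = [[3, -5], [2, -4], [5, 3]]

Isolating M: multiply by A⁻¹ from the left and K⁻¹ from the right, so M = A⁻¹BK⁻¹.
det A = -1; the adjugate gives A⁻¹ = [[0, -1, 3], [0, 0, 1], [1, -4, 14]].
det K = -3, so K⁻¹ = [[-1, -2/3], [0, 1/3]].
A⁻¹B = [[-3, -21], [-2, -16], [-5, -1]].
M = (A⁻¹B)K⁻¹ = [[3, -5], [2, -4], [5, 3]].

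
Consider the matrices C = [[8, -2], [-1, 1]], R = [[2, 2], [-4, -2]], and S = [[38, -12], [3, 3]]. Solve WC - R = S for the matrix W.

WC = S + R = [[40, -10], [-1, 1]].
C is on the right of W, so right-multiply by C⁻¹: W = (S + R)C⁻¹.
det C = 6; the adjugate gives C⁻¹ = [[1/6, 1/3], [1/6, 4/3]].
W = (S + R)C⁻¹ = [[5, 0], [0, 1]].

W = [[5, 0], [0, 1]]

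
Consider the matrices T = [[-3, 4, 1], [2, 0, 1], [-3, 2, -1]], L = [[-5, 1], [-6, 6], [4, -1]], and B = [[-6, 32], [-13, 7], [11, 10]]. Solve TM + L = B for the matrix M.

M = [[-2, -2], [-1, 5], [-3, 5]]

TM = B − L = [[-1, 31], [-7, 1], [7, 11]].
Left-multiplying both sides by T⁻¹ gives M = T⁻¹(B − L).
T has determinant 6; T⁻¹ = [[-1/3, 1, 2/3], [-1/6, 1, 5/6], [2/3, -1, -4/3]].
M = T⁻¹(B − L) = [[-2, -2], [-1, 5], [-3, 5]].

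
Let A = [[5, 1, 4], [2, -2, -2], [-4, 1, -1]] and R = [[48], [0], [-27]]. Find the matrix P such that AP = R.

P = [[5], [-1], [6]]

A is on the left of P, so left-multiply by A⁻¹: P = A⁻¹R.
det A = 6, so A⁻¹ = [[2/3, 5/6, 1], [5/3, 11/6, 3], [-1, -3/2, -2]].
P = A⁻¹R = [[2/3, 5/6, 1], [5/3, 11/6, 3], [-1, -3/2, -2]] · [[48], [0], [-27]] = [[5], [-1], [6]].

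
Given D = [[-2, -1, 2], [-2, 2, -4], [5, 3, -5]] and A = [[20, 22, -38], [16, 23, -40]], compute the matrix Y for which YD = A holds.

Since D sits to the right of Y, Y = AD⁻¹.
det D = -6, so D⁻¹ = [[-1/3, -1/6, 0], [5, 0, 2], [8/3, -1/6, 1]].
Y = AD⁻¹ = [[20, 22, -38], [16, 23, -40]] · [[-1/3, -1/6, 0], [5, 0, 2], [8/3, -1/6, 1]] = [[2, 3, 6], [3, 4, 6]].

Y = [[2, 3, 6], [3, 4, 6]]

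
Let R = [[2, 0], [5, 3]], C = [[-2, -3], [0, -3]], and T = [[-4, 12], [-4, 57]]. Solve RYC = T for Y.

Left-multiply by R⁻¹ and right-multiply by C⁻¹: Y = R⁻¹TC⁻¹.
det R = 6; the adjugate gives R⁻¹ = [[1/2, 0], [-5/6, 1/3]].
det C = 6, so C⁻¹ = [[-1/2, 1/2], [0, -1/3]].
R⁻¹T = [[-2, 6], [2, 9]].
Y = (R⁻¹T)C⁻¹ = [[1, -3], [-1, -2]].

Y = [[1, -3], [-1, -2]]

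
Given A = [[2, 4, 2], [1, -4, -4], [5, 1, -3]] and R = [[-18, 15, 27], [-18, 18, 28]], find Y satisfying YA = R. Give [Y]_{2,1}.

A is on the right of Y, so right-multiply by A⁻¹: Y = RA⁻¹.
det A = 6, so A⁻¹ = [[8/3, 7/3, -4/3], [-17/6, -8/3, 5/3], [7/2, 3, -2]].
Y = RA⁻¹ = [[-18, 15, 27], [-18, 18, 28]] · [[8/3, 7/3, -4/3], [-17/6, -8/3, 5/3], [7/2, 3, -2]] = [[4, -1, -5], [-1, -6, -2]].

-1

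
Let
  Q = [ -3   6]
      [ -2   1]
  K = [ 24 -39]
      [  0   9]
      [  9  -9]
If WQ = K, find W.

W = [[-6, -3], [2, -3], [-1, -3]]

Right-multiplying both sides by Q⁻¹ gives W = KQ⁻¹.
Q has determinant 9; Q⁻¹ = [[1/9, -2/3], [2/9, -1/3]].
W = KQ⁻¹ = [[24, -39], [0, 9], [9, -9]] · [[1/9, -2/3], [2/9, -1/3]] = [[-6, -3], [2, -3], [-1, -3]].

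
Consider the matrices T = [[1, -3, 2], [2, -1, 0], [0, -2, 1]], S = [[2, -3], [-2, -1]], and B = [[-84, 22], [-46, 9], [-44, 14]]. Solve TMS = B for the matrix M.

M = T⁻¹BS⁻¹ (apply T⁻¹ on the left and S⁻¹ on the right).
det T = -3; the adjugate gives T⁻¹ = [[1/3, 1/3, -2/3], [2/3, -1/3, -4/3], [4/3, -2/3, -5/3]].
det S = -8, so S⁻¹ = [[1/8, -3/8], [-1/4, -1/4]].
T⁻¹B = [[-14, 1], [18, -7], [-8, 0]].
M = (T⁻¹B)S⁻¹ = [[-2, 5], [4, -5], [-1, 3]].

M = [[-2, 5], [4, -5], [-1, 3]]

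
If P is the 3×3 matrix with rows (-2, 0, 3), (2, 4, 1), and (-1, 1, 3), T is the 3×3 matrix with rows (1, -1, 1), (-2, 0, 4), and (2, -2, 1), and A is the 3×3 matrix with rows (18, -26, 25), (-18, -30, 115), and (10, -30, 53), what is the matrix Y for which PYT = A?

Y = P⁻¹AT⁻¹ (apply P⁻¹ on the left and T⁻¹ on the right).
det P = -4, so P⁻¹ = [[-11/4, -3/4, 3], [7/4, 3/4, -2], [-3/2, -1/2, 2]].
det T = 2, so T⁻¹ = [[4, -1/2, -2], [5, -1/2, -3], [2, 0, -1]].
P⁻¹A = [[-6, 4, 4], [-2, -8, 24], [2, -6, 11]].
Y = (P⁻¹A)T⁻¹ = [[4, 1, -4], [0, 5, 4], [0, 2, 3]].

Y = [[4, 1, -4], [0, 5, 4], [0, 2, 3]]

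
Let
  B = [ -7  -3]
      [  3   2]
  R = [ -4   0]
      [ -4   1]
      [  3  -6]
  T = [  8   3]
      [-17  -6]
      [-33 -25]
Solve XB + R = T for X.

XB = T − R = [[12, 3], [-13, -7], [-36, -19]].
Right-multiplying both sides by B⁻¹ gives X = (T − R)B⁻¹.
B has determinant -5; B⁻¹ = [[-2/5, -3/5], [3/5, 7/5]].
X = (T − R)B⁻¹ = [[-3, -3], [1, -2], [3, -5]].

X = [[-3, -3], [1, -2], [3, -5]]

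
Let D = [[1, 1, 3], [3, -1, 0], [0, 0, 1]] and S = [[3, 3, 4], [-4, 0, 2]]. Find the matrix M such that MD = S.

Right-multiplying both sides by D⁻¹ gives M = SD⁻¹.
D has determinant -4; D⁻¹ = [[1/4, 1/4, -3/4], [3/4, -1/4, -9/4], [0, 0, 1]].
M = SD⁻¹ = [[3, 3, 4], [-4, 0, 2]] · [[1/4, 1/4, -3/4], [3/4, -1/4, -9/4], [0, 0, 1]] = [[3, 0, -5], [-1, -1, 5]].

M = [[3, 0, -5], [-1, -1, 5]]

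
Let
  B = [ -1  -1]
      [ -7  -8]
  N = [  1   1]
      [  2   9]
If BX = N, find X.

X = [[-6, 1], [5, -2]]

Since B multiplies X on the left, X = B⁻¹N.
det B = 1, so B⁻¹ = [[-8, 1], [7, -1]].
X = B⁻¹N = [[-8, 1], [7, -1]] · [[1, 1], [2, 9]] = [[-6, 1], [5, -2]].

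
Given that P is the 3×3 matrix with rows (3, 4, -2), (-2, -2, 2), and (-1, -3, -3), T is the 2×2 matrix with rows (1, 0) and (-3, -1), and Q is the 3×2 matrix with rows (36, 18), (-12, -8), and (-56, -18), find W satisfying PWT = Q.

Left-multiply by P⁻¹ and right-multiply by T⁻¹: W = P⁻¹QT⁻¹.
det P = -4, so P⁻¹ = [[-3, -9/2, -1], [2, 11/4, 1/2], [-1, -5/4, -1/2]].
det T = -1; the adjugate gives T⁻¹ = [[1, 0], [-3, -1]].
P⁻¹Q = [[2, 0], [11, 5], [7, 1]].
W = (P⁻¹Q)T⁻¹ = [[2, 0], [-4, -5], [4, -1]].

W = [[2, 0], [-4, -5], [4, -1]]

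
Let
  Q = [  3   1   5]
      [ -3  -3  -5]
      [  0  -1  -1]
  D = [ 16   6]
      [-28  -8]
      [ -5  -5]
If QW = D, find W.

W = [[5, -5], [6, 1], [-1, 4]]

Left-multiplying both sides by Q⁻¹ gives W = Q⁻¹D.
det Q = 6, so Q⁻¹ = [[-1/3, -2/3, 5/3], [-1/2, -1/2, 0], [1/2, 1/2, -1]].
W = Q⁻¹D = [[-1/3, -2/3, 5/3], [-1/2, -1/2, 0], [1/2, 1/2, -1]] · [[16, 6], [-28, -8], [-5, -5]] = [[5, -5], [6, 1], [-1, 4]].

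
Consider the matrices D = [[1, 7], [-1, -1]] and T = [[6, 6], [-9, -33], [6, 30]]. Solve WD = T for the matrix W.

W = [[0, -6], [-4, 5], [4, -2]]

Right-multiplying both sides by D⁻¹ gives W = TD⁻¹.
D has determinant 6; D⁻¹ = [[-1/6, -7/6], [1/6, 1/6]].
W = TD⁻¹ = [[6, 6], [-9, -33], [6, 30]] · [[-1/6, -7/6], [1/6, 1/6]] = [[0, -6], [-4, 5], [4, -2]].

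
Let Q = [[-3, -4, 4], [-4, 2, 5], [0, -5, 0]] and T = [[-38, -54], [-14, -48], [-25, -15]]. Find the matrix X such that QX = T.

Since Q multiplies X on the left, X = Q⁻¹T.
Q has determinant 5; Q⁻¹ = [[5, -4, -28/5], [0, 0, -1/5], [4, -3, -22/5]].
X = Q⁻¹T = [[5, -4, -28/5], [0, 0, -1/5], [4, -3, -22/5]] · [[-38, -54], [-14, -48], [-25, -15]] = [[6, 6], [5, 3], [0, -6]].

X = [[6, 6], [5, 3], [0, -6]]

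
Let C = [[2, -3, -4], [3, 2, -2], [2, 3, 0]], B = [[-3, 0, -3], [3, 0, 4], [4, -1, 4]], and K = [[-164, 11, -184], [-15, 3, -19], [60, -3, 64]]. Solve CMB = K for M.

M = C⁻¹KB⁻¹ (apply C⁻¹ on the left and B⁻¹ on the right).
C has determinant 4; C⁻¹ = [[3/2, -3, 7/2], [-1, 2, -2], [5/4, -3, 13/4]].
det B = -3, so B⁻¹ = [[-4/3, -1, 0], [-4/3, 0, -1], [1, 1, 0]].
C⁻¹K = [[9, -3, 5], [14, 1, 18], [35, -5, 35]].
M = (C⁻¹K)B⁻¹ = [[-3, -4, 3], [-2, 4, -1], [-5, 0, 5]].

M = [[-3, -4, 3], [-2, 4, -1], [-5, 0, 5]]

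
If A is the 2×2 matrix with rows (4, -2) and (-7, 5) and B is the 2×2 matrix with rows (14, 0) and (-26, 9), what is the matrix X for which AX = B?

X = [[3, 3], [-1, 6]]

A is on the left of X, so left-multiply by A⁻¹: X = A⁻¹B.
det A = 6; the adjugate gives A⁻¹ = [[5/6, 1/3], [7/6, 2/3]].
X = A⁻¹B = [[5/6, 1/3], [7/6, 2/3]] · [[14, 0], [-26, 9]] = [[3, 3], [-1, 6]].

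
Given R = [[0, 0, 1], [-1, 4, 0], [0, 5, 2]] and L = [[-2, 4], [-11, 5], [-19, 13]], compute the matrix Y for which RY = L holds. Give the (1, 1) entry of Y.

Left-multiplying both sides by R⁻¹ gives Y = R⁻¹L.
det R = -5; the adjugate gives R⁻¹ = [[-8/5, -1, 4/5], [-2/5, 0, 1/5], [1, 0, 0]].
Y = R⁻¹L = [[-8/5, -1, 4/5], [-2/5, 0, 1/5], [1, 0, 0]] · [[-2, 4], [-11, 5], [-19, 13]] = [[-1, -1], [-3, 1], [-2, 4]].

-1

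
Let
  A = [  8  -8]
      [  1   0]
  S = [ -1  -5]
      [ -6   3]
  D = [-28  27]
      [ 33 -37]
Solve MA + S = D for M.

MA = D − S = [[-27, 32], [39, -40]].
Since A sits to the right of M, M = (D − S)A⁻¹.
det A = 8; the adjugate gives A⁻¹ = [[0, 1], [-1/8, 1]].
M = (D − S)A⁻¹ = [[-4, 5], [5, -1]].

M = [[-4, 5], [5, -1]]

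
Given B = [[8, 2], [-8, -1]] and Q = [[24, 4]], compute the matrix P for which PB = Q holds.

Since B sits to the right of P, P = QB⁻¹.
det B = 8, so B⁻¹ = [[-1/8, -1/4], [1, 1]].
P = QB⁻¹ = [[24, 4]] · [[-1/8, -1/4], [1, 1]] = [[1, -2]].

P = [[1, -2]]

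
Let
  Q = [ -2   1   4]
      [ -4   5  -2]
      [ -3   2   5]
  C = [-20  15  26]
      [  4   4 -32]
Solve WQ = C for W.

W = [[2, 1, 4], [1, 3, -6]]

Q is on the right of W, so right-multiply by Q⁻¹: W = CQ⁻¹.
det Q = -4, so Q⁻¹ = [[-29/4, -3/4, 11/2], [-13/2, -1/2, 5], [-7/4, -1/4, 3/2]].
W = CQ⁻¹ = [[-20, 15, 26], [4, 4, -32]] · [[-29/4, -3/4, 11/2], [-13/2, -1/2, 5], [-7/4, -1/4, 3/2]] = [[2, 1, 4], [1, 3, -6]].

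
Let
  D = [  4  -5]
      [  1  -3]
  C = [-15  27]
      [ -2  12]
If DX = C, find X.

X = [[-5, 3], [-1, -3]]

D is on the left of X, so left-multiply by D⁻¹: X = D⁻¹C.
D has determinant -7; D⁻¹ = [[3/7, -5/7], [1/7, -4/7]].
X = D⁻¹C = [[3/7, -5/7], [1/7, -4/7]] · [[-15, 27], [-2, 12]] = [[-5, 3], [-1, -3]].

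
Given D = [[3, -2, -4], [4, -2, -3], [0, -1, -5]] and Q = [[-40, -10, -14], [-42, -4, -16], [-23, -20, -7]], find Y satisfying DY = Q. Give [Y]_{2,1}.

Left-multiplying both sides by D⁻¹ gives Y = D⁻¹Q.
det D = -3; the adjugate gives D⁻¹ = [[-7/3, 2, 2/3], [-20/3, 5, 7/3], [4/3, -1, -2/3]].
Y = D⁻¹Q = [[-7/3, 2, 2/3], [-20/3, 5, 7/3], [4/3, -1, -2/3]] · [[-40, -10, -14], [-42, -4, -16], [-23, -20, -7]] = [[-6, 2, -4], [3, 0, -3], [4, 4, 2]].

3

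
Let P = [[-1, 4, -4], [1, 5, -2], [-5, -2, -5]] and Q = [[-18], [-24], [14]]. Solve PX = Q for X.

Since P multiplies X on the left, X = P⁻¹Q.
det P = -3; the adjugate gives P⁻¹ = [[29/3, -28/3, -4], [-5, 5, 2], [-23/3, 22/3, 3]].
X = P⁻¹Q = [[29/3, -28/3, -4], [-5, 5, 2], [-23/3, 22/3, 3]] · [[-18], [-24], [14]] = [[-6], [-2], [4]].

X = [[-6], [-2], [4]]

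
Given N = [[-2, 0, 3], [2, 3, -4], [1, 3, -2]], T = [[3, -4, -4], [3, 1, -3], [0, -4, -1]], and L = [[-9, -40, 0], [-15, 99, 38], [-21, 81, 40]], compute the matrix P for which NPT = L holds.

P = N⁻¹LT⁻¹ (apply N⁻¹ on the left and T⁻¹ on the right).
det N = -3; the adjugate gives N⁻¹ = [[-2, -3, 3], [0, -1/3, 2/3], [-1, -2, 2]].
det T = -3, so T⁻¹ = [[13/3, -4, -16/3], [-1, 1, 1], [4, -4, -5]].
N⁻¹L = [[0, 26, 6], [-9, 21, 14], [-3, 4, 4]].
P = (N⁻¹L)T⁻¹ = [[-2, 2, -4], [-4, 1, -1], [-1, 0, 0]].

P = [[-2, 2, -4], [-4, 1, -1], [-1, 0, 0]]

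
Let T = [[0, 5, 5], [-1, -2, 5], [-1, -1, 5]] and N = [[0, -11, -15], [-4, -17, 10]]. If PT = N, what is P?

T is on the right of P, so right-multiply by T⁻¹: P = NT⁻¹.
det T = -5, so T⁻¹ = [[1, 6, -7], [0, -1, 1], [1/5, 1, -1]].
P = NT⁻¹ = [[0, -11, -15], [-4, -17, 10]] · [[1, 6, -7], [0, -1, 1], [1/5, 1, -1]] = [[-3, -4, 4], [-2, 3, 1]].

P = [[-3, -4, 4], [-2, 3, 1]]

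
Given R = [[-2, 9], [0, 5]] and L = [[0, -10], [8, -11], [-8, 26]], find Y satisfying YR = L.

Right-multiplying both sides by R⁻¹ gives Y = LR⁻¹.
det R = -10; the adjugate gives R⁻¹ = [[-1/2, 9/10], [0, 1/5]].
Y = LR⁻¹ = [[0, -10], [8, -11], [-8, 26]] · [[-1/2, 9/10], [0, 1/5]] = [[0, -2], [-4, 5], [4, -2]].

Y = [[0, -2], [-4, 5], [4, -2]]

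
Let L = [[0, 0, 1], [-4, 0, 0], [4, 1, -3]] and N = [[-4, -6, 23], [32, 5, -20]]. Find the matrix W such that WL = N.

Right-multiplying both sides by L⁻¹ gives W = NL⁻¹.
L has determinant -4; L⁻¹ = [[0, -1/4, 0], [3, 1, 1], [1, 0, 0]].
W = NL⁻¹ = [[-4, -6, 23], [32, 5, -20]] · [[0, -1/4, 0], [3, 1, 1], [1, 0, 0]] = [[5, -5, -6], [-5, -3, 5]].

W = [[5, -5, -6], [-5, -3, 5]]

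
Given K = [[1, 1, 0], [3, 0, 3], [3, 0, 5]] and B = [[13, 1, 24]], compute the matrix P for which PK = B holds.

P = [[1, -2, 6]]

Since K sits to the right of P, P = BK⁻¹.
det K = -6; the adjugate gives K⁻¹ = [[0, 5/6, -1/2], [1, -5/6, 1/2], [0, -1/2, 1/2]].
P = BK⁻¹ = [[13, 1, 24]] · [[0, 5/6, -1/2], [1, -5/6, 1/2], [0, -1/2, 1/2]] = [[1, -2, 6]].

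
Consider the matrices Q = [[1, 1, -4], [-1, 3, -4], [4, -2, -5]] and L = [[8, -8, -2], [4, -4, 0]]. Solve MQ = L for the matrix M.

M = [[-1, -1, 2], [2, -2, 0]]

Since Q sits to the right of M, M = LQ⁻¹.
det Q = -4; the adjugate gives Q⁻¹ = [[23/4, -13/4, -2], [21/4, -11/4, -2], [5/2, -3/2, -1]].
M = LQ⁻¹ = [[8, -8, -2], [4, -4, 0]] · [[23/4, -13/4, -2], [21/4, -11/4, -2], [5/2, -3/2, -1]] = [[-1, -1, 2], [2, -2, 0]].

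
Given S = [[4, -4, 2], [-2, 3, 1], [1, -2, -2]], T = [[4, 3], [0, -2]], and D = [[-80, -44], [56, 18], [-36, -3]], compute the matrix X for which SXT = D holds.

X = [[-1, -4], [4, 0], [0, 4]]

X = S⁻¹DT⁻¹ (apply S⁻¹ on the left and T⁻¹ on the right).
det S = -2; the adjugate gives S⁻¹ = [[2, 6, 5], [3/2, 5, 4], [-1/2, -2, -2]].
T has determinant -8; T⁻¹ = [[1/4, 3/8], [0, -1/2]].
S⁻¹D = [[-4, 5], [16, 12], [0, -8]].
X = (S⁻¹D)T⁻¹ = [[-1, -4], [4, 0], [0, 4]].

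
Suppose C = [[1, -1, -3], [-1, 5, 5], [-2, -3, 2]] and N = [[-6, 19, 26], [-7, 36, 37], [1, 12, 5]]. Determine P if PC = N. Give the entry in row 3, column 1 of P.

1

Right-multiplying both sides by C⁻¹ gives P = NC⁻¹.
det C = -6, so C⁻¹ = [[-25/6, -11/6, -5/3], [4/3, 2/3, 1/3], [-13/6, -5/6, -2/3]].
P = NC⁻¹ = [[-6, 19, 26], [-7, 36, 37], [1, 12, 5]] · [[-25/6, -11/6, -5/3], [4/3, 2/3, 1/3], [-13/6, -5/6, -2/3]] = [[-6, 2, -1], [-3, 6, -1], [1, 2, -1]].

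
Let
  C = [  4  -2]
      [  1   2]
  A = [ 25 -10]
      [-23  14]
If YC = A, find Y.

Y = [[6, 1], [-6, 1]]

C is on the right of Y, so right-multiply by C⁻¹: Y = AC⁻¹.
det C = 10, so C⁻¹ = [[1/5, 1/5], [-1/10, 2/5]].
Y = AC⁻¹ = [[25, -10], [-23, 14]] · [[1/5, 1/5], [-1/10, 2/5]] = [[6, 1], [-6, 1]].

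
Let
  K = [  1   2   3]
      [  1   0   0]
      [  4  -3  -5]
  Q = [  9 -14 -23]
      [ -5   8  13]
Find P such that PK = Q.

K is on the right of P, so right-multiply by K⁻¹: P = QK⁻¹.
K has determinant 1; K⁻¹ = [[0, 1, 0], [5, -17, 3], [-3, 11, -2]].
P = QK⁻¹ = [[9, -14, -23], [-5, 8, 13]] · [[0, 1, 0], [5, -17, 3], [-3, 11, -2]] = [[-1, -6, 4], [1, 2, -2]].

P = [[-1, -6, 4], [1, 2, -2]]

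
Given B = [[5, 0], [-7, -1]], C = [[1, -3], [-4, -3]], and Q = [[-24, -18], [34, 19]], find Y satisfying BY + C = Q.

BY = Q − C = [[-25, -15], [38, 22]].
Since B multiplies Y on the left, Y = B⁻¹(Q − C).
B has determinant -5; B⁻¹ = [[1/5, 0], [-7/5, -1]].
Y = B⁻¹(Q − C) = [[-5, -3], [-3, -1]].

Y = [[-5, -3], [-3, -1]]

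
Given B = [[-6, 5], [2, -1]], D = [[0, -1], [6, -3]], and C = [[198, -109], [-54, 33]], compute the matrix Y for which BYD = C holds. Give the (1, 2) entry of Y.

-3

Isolating Y: multiply by B⁻¹ from the left and D⁻¹ from the right, so Y = B⁻¹CD⁻¹.
B has determinant -4; B⁻¹ = [[1/4, 5/4], [1/2, 3/2]].
D has determinant 6; D⁻¹ = [[-1/2, 1/6], [-1, 0]].
B⁻¹C = [[-18, 14], [18, -5]].
Y = (B⁻¹C)D⁻¹ = [[-5, -3], [-4, 3]].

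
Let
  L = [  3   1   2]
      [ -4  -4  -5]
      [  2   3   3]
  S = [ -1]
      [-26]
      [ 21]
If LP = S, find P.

P = [[-6], [5], [6]]

L is on the left of P, so left-multiply by L⁻¹: P = L⁻¹S.
det L = 3, so L⁻¹ = [[1, 1, 1], [2/3, 5/3, 7/3], [-4/3, -7/3, -8/3]].
P = L⁻¹S = [[1, 1, 1], [2/3, 5/3, 7/3], [-4/3, -7/3, -8/3]] · [[-1], [-26], [21]] = [[-6], [5], [6]].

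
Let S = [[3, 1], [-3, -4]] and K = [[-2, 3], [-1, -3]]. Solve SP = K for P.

Since S multiplies P on the left, P = S⁻¹K.
det S = -9, so S⁻¹ = [[4/9, 1/9], [-1/3, -1/3]].
P = S⁻¹K = [[4/9, 1/9], [-1/3, -1/3]] · [[-2, 3], [-1, -3]] = [[-1, 1], [1, 0]].

P = [[-1, 1], [1, 0]]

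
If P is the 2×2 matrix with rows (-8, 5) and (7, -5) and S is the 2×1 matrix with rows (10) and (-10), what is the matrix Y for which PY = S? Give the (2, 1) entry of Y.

2

Since P multiplies Y on the left, Y = P⁻¹S.
det P = 5, so P⁻¹ = [[-1, -1], [-7/5, -8/5]].
Y = P⁻¹S = [[-1, -1], [-7/5, -8/5]] · [[10], [-10]] = [[0], [2]].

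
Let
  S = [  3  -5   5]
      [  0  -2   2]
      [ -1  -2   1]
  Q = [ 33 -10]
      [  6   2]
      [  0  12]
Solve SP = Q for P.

Left-multiplying both sides by S⁻¹ gives P = S⁻¹Q.
det S = 6, so S⁻¹ = [[1/3, -5/6, 0], [-1/3, 4/3, -1], [-1/3, 11/6, -1]].
P = S⁻¹Q = [[1/3, -5/6, 0], [-1/3, 4/3, -1], [-1/3, 11/6, -1]] · [[33, -10], [6, 2], [0, 12]] = [[6, -5], [-3, -6], [0, -5]].

P = [[6, -5], [-3, -6], [0, -5]]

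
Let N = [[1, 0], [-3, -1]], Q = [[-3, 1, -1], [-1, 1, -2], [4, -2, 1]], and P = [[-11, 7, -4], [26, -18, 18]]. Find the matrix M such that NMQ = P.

M = [[-2, 1, -4], [3, 4, 5]]

M = N⁻¹PQ⁻¹ (apply N⁻¹ on the left and Q⁻¹ on the right).
N has determinant -1; N⁻¹ = [[1, 0], [-3, -1]].
Q has determinant 4; Q⁻¹ = [[-3/4, 1/4, -1/4], [-7/4, 1/4, -5/4], [-1/2, -1/2, -1/2]].
N⁻¹P = [[-11, 7, -4], [7, -3, -6]].
M = (N⁻¹P)Q⁻¹ = [[-2, 1, -4], [3, 4, 5]].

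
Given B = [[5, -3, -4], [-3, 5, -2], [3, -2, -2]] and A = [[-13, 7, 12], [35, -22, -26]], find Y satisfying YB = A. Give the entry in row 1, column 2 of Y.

0

B is on the right of Y, so right-multiply by B⁻¹: Y = AB⁻¹.
B has determinant 2; B⁻¹ = [[-7, 1, 13], [-6, 1, 11], [-9/2, 1/2, 8]].
Y = AB⁻¹ = [[-13, 7, 12], [35, -22, -26]] · [[-7, 1, 13], [-6, 1, 11], [-9/2, 1/2, 8]] = [[-5, 0, 4], [4, 0, 5]].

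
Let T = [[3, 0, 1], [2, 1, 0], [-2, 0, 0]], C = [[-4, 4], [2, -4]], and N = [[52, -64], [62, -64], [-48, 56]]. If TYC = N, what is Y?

Y = [[-5, 2], [-5, -3], [5, 0]]

Left-multiply by T⁻¹ and right-multiply by C⁻¹: Y = T⁻¹NC⁻¹.
T has determinant 2; T⁻¹ = [[0, 0, -1/2], [0, 1, 1], [1, 0, 3/2]].
C has determinant 8; C⁻¹ = [[-1/2, -1/2], [-1/4, -1/2]].
T⁻¹N = [[24, -28], [14, -8], [-20, 20]].
Y = (T⁻¹N)C⁻¹ = [[-5, 2], [-5, -3], [5, 0]].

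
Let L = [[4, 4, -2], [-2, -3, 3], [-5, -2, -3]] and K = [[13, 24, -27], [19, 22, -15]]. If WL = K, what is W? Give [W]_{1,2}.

L is on the right of W, so right-multiply by L⁻¹: W = KL⁻¹.
L has determinant -2; L⁻¹ = [[-15/2, -8, -3], [21/2, 11, 4], [11/2, 6, 2]].
W = KL⁻¹ = [[13, 24, -27], [19, 22, -15]] · [[-15/2, -8, -3], [21/2, 11, 4], [11/2, 6, 2]] = [[6, -2, 3], [6, 0, 1]].

-2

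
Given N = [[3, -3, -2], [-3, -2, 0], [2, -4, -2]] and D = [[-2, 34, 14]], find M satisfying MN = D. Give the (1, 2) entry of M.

N is on the right of M, so right-multiply by N⁻¹: M = DN⁻¹.
det N = -2; the adjugate gives N⁻¹ = [[-2, -1, 2], [3, 1, -3], [-8, -3, 15/2]].
M = DN⁻¹ = [[-2, 34, 14]] · [[-2, -1, 2], [3, 1, -3], [-8, -3, 15/2]] = [[-6, -6, -1]].

-6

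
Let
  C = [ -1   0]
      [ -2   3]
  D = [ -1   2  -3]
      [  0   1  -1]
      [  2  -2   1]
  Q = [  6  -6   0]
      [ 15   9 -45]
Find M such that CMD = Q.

M = [[-2, 2, -4], [5, 3, 3]]

M = C⁻¹QD⁻¹ (apply C⁻¹ on the left and D⁻¹ on the right).
C has determinant -3; C⁻¹ = [[-1, 0], [-2/3, 1/3]].
D has determinant 3; D⁻¹ = [[-1/3, 4/3, 1/3], [-2/3, 5/3, -1/3], [-2/3, 2/3, -1/3]].
C⁻¹Q = [[-6, 6, 0], [1, 7, -15]].
M = (C⁻¹Q)D⁻¹ = [[-2, 2, -4], [5, 3, 3]].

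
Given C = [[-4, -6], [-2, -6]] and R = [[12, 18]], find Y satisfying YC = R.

Y = [[-3, 0]]

Since C sits to the right of Y, Y = RC⁻¹.
det C = 12; the adjugate gives C⁻¹ = [[-1/2, 1/2], [1/6, -1/3]].
Y = RC⁻¹ = [[12, 18]] · [[-1/2, 1/2], [1/6, -1/3]] = [[-3, 0]].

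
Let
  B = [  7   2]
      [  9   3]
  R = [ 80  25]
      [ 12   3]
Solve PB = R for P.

Since B sits to the right of P, P = RB⁻¹.
det B = 3, so B⁻¹ = [[1, -2/3], [-3, 7/3]].
P = RB⁻¹ = [[80, 25], [12, 3]] · [[1, -2/3], [-3, 7/3]] = [[5, 5], [3, -1]].

P = [[5, 5], [3, -1]]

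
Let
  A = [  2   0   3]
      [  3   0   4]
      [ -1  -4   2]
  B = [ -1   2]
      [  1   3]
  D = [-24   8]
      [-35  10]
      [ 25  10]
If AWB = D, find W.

W = [[5, -4], [3, -2], [2, 0]]

W = A⁻¹DB⁻¹ (apply A⁻¹ on the left and B⁻¹ on the right).
det A = -4; the adjugate gives A⁻¹ = [[-4, 3, 0], [5/2, -7/4, -1/4], [3, -2, 0]].
det B = -5, so B⁻¹ = [[-3/5, 2/5], [1/5, 1/5]].
A⁻¹D = [[-9, -2], [-5, 0], [-2, 4]].
W = (A⁻¹D)B⁻¹ = [[5, -4], [3, -2], [2, 0]].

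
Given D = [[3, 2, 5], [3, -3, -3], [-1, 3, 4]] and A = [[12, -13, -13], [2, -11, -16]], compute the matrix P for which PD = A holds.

P = [[1, 2, -3], [-1, 1, -2]]

Right-multiplying both sides by D⁻¹ gives P = AD⁻¹.
det D = 3; the adjugate gives D⁻¹ = [[-1, 7/3, 3], [-3, 17/3, 8], [2, -11/3, -5]].
P = AD⁻¹ = [[12, -13, -13], [2, -11, -16]] · [[-1, 7/3, 3], [-3, 17/3, 8], [2, -11/3, -5]] = [[1, 2, -3], [-1, 1, -2]].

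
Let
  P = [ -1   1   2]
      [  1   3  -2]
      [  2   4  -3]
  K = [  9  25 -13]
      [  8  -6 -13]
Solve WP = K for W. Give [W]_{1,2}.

Since P sits to the right of W, W = KP⁻¹.
P has determinant -4; P⁻¹ = [[1/4, -11/4, 2], [1/4, 1/4, 0], [1/2, -3/2, 1]].
W = KP⁻¹ = [[9, 25, -13], [8, -6, -13]] · [[1/4, -11/4, 2], [1/4, 1/4, 0], [1/2, -3/2, 1]] = [[2, 1, 5], [-6, -4, 3]].

1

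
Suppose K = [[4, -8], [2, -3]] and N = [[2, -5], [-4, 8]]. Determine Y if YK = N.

Y = [[1, -1], [-1, 0]]

Right-multiplying both sides by K⁻¹ gives Y = NK⁻¹.
det K = 4; the adjugate gives K⁻¹ = [[-3/4, 2], [-1/2, 1]].
Y = NK⁻¹ = [[2, -5], [-4, 8]] · [[-3/4, 2], [-1/2, 1]] = [[1, -1], [-1, 0]].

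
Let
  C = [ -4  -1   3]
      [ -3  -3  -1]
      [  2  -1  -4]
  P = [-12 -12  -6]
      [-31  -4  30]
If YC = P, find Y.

Y = [[6, 0, 6], [5, 1, -4]]

C is on the right of Y, so right-multiply by C⁻¹: Y = PC⁻¹.
det C = -3, so C⁻¹ = [[-11/3, 7/3, -10/3], [14/3, -10/3, 13/3], [-3, 2, -3]].
Y = PC⁻¹ = [[-12, -12, -6], [-31, -4, 30]] · [[-11/3, 7/3, -10/3], [14/3, -10/3, 13/3], [-3, 2, -3]] = [[6, 0, 6], [5, 1, -4]].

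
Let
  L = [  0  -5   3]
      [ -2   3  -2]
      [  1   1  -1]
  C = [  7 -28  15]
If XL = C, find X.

L is on the right of X, so right-multiply by L⁻¹: X = CL⁻¹.
det L = 5, so L⁻¹ = [[-1/5, -2/5, 1/5], [-4/5, -3/5, -6/5], [-1, -1, -2]].
X = CL⁻¹ = [[7, -28, 15]] · [[-1/5, -2/5, 1/5], [-4/5, -3/5, -6/5], [-1, -1, -2]] = [[6, -1, 5]].

X = [[6, -1, 5]]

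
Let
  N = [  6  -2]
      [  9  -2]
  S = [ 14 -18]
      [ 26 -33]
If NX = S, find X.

X = [[4, -5], [5, -6]]

N is on the left of X, so left-multiply by N⁻¹: X = N⁻¹S.
det N = 6, so N⁻¹ = [[-1/3, 1/3], [-3/2, 1]].
X = N⁻¹S = [[-1/3, 1/3], [-3/2, 1]] · [[14, -18], [26, -33]] = [[4, -5], [5, -6]].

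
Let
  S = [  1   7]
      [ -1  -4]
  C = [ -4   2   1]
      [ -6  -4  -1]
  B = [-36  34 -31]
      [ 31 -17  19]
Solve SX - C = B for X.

X = [[-5, 1, -2], [-5, 5, -4]]

SX = B + C = [[-40, 36, -30], [25, -21, 18]].
Left-multiplying both sides by S⁻¹ gives X = S⁻¹(B + C).
S has determinant 3; S⁻¹ = [[-4/3, -7/3], [1/3, 1/3]].
X = S⁻¹(B + C) = [[-5, 1, -2], [-5, 5, -4]].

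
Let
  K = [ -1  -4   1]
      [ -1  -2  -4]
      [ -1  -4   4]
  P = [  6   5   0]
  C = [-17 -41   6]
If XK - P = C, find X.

X = [[2, 4, 5]]

XK = C + P = [[-11, -36, 6]].
Right-multiplying both sides by K⁻¹ gives X = (C + P)K⁻¹.
det K = -6, so K⁻¹ = [[4, -2, -3], [-4/3, 1/2, 5/6], [-1/3, 0, 1/3]].
X = (C + P)K⁻¹ = [[2, 4, 5]].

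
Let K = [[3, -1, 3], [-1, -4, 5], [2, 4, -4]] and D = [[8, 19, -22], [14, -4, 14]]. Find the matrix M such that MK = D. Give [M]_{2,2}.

Right-multiplying both sides by K⁻¹ gives M = DK⁻¹.
det K = -6; the adjugate gives K⁻¹ = [[2/3, -4/3, -7/6], [-1, 3, 3], [-2/3, 7/3, 13/6]].
M = DK⁻¹ = [[8, 19, -22], [14, -4, 14]] · [[2/3, -4/3, -7/6], [-1, 3, 3], [-2/3, 7/3, 13/6]] = [[1, -5, 0], [4, 2, 2]].

2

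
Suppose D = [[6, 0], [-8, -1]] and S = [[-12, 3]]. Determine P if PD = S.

Right-multiplying both sides by D⁻¹ gives P = SD⁻¹.
D has determinant -6; D⁻¹ = [[1/6, 0], [-4/3, -1]].
P = SD⁻¹ = [[-12, 3]] · [[1/6, 0], [-4/3, -1]] = [[-6, -3]].

P = [[-6, -3]]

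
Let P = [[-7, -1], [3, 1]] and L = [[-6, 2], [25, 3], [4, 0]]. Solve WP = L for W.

W = [[3, 5], [-4, -1], [-1, -1]]

P is on the right of W, so right-multiply by P⁻¹: W = LP⁻¹.
det P = -4; the adjugate gives P⁻¹ = [[-1/4, -1/4], [3/4, 7/4]].
W = LP⁻¹ = [[-6, 2], [25, 3], [4, 0]] · [[-1/4, -1/4], [3/4, 7/4]] = [[3, 5], [-4, -1], [-1, -1]].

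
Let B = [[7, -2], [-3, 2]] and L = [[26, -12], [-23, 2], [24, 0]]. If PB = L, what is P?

Right-multiplying both sides by B⁻¹ gives P = LB⁻¹.
B has determinant 8; B⁻¹ = [[1/4, 1/4], [3/8, 7/8]].
P = LB⁻¹ = [[26, -12], [-23, 2], [24, 0]] · [[1/4, 1/4], [3/8, 7/8]] = [[2, -4], [-5, -4], [6, 6]].

P = [[2, -4], [-5, -4], [6, 6]]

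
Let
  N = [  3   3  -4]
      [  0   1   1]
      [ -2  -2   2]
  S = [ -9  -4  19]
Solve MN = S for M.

M = [[-5, 5, -3]]

N is on the right of M, so right-multiply by N⁻¹: M = SN⁻¹.
det N = -2; the adjugate gives N⁻¹ = [[-2, -1, -7/2], [1, 1, 3/2], [-1, 0, -3/2]].
M = SN⁻¹ = [[-9, -4, 19]] · [[-2, -1, -7/2], [1, 1, 3/2], [-1, 0, -3/2]] = [[-5, 5, -3]].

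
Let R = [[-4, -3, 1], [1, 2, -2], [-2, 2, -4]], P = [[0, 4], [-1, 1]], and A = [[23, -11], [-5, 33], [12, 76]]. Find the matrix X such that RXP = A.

Left-multiply by R⁻¹ and right-multiply by P⁻¹: X = R⁻¹AP⁻¹.
det R = -2; the adjugate gives R⁻¹ = [[2, 5, -2], [-4, -9, 7/2], [-3, -7, 5/2]].
P has determinant 4; P⁻¹ = [[1/4, -1], [1/4, 0]].
R⁻¹A = [[-3, -9], [-5, 13], [-4, -8]].
X = (R⁻¹A)P⁻¹ = [[-3, 3], [2, 5], [-3, 4]].

X = [[-3, 3], [2, 5], [-3, 4]]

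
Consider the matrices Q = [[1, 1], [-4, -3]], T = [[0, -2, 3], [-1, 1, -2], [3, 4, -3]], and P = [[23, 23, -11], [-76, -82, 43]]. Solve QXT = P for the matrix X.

X = [[4, 5, 4], [1, -4, 4]]

Isolating X: multiply by Q⁻¹ from the left and T⁻¹ from the right, so X = Q⁻¹PT⁻¹.
Q has determinant 1; Q⁻¹ = [[-3, -1], [4, 1]].
det T = -3; the adjugate gives T⁻¹ = [[-5/3, -2, -1/3], [3, 3, 1], [7/3, 2, 2/3]].
Q⁻¹P = [[7, 13, -10], [16, 10, -1]].
X = (Q⁻¹P)T⁻¹ = [[4, 5, 4], [1, -4, 4]].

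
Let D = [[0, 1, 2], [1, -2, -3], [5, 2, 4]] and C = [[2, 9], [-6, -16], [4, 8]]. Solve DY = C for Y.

D is on the left of Y, so left-multiply by D⁻¹: Y = D⁻¹C.
det D = 5; the adjugate gives D⁻¹ = [[-2/5, 0, 1/5], [-19/5, -2, 2/5], [12/5, 1, -1/5]].
Y = D⁻¹C = [[-2/5, 0, 1/5], [-19/5, -2, 2/5], [12/5, 1, -1/5]] · [[2, 9], [-6, -16], [4, 8]] = [[0, -2], [6, 1], [-2, 4]].

Y = [[0, -2], [6, 1], [-2, 4]]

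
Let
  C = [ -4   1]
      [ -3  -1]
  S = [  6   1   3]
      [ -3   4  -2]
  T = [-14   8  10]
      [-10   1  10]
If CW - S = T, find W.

CW = T + S = [[-8, 9, 13], [-13, 5, 8]].
Since C multiplies W on the left, W = C⁻¹(T + S).
C has determinant 7; C⁻¹ = [[-1/7, -1/7], [3/7, -4/7]].
W = C⁻¹(T + S) = [[3, -2, -3], [4, 1, 1]].

W = [[3, -2, -3], [4, 1, 1]]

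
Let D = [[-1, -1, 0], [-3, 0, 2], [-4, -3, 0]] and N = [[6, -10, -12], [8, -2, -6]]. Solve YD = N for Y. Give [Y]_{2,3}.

D is on the right of Y, so right-multiply by D⁻¹: Y = ND⁻¹.
det D = 2; the adjugate gives D⁻¹ = [[3, 0, -1], [-4, 0, 1], [9/2, 1/2, -3/2]].
Y = ND⁻¹ = [[6, -10, -12], [8, -2, -6]] · [[3, 0, -1], [-4, 0, 1], [9/2, 1/2, -3/2]] = [[4, -6, 2], [5, -3, -1]].

-1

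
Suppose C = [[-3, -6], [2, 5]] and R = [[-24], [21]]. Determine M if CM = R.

Left-multiplying both sides by C⁻¹ gives M = C⁻¹R.
det C = -3, so C⁻¹ = [[-5/3, -2], [2/3, 1]].
M = C⁻¹R = [[-5/3, -2], [2/3, 1]] · [[-24], [21]] = [[-2], [5]].

M = [[-2], [5]]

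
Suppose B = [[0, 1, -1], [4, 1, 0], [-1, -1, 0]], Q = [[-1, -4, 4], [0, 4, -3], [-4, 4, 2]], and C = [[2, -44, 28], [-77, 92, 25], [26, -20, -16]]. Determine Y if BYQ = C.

Isolating Y: multiply by B⁻¹ from the left and Q⁻¹ from the right, so Y = B⁻¹CQ⁻¹.
B has determinant 3; B⁻¹ = [[0, 1/3, 1/3], [0, -1/3, -4/3], [-1, -1/3, -4/3]].
Q has determinant -4; Q⁻¹ = [[-5, -6, 1], [-3, -7/2, 3/4], [-4, -5, 1]].
B⁻¹C = [[-17, 24, 3], [-9, -4, 13], [-11, 40, -15]].
Y = (B⁻¹C)Q⁻¹ = [[1, 3, 4], [5, 3, 1], [-5, 1, 4]].

Y = [[1, 3, 4], [5, 3, 1], [-5, 1, 4]]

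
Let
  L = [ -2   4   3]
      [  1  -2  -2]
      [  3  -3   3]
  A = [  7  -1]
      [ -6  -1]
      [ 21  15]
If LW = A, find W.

Since L multiplies W on the left, W = L⁻¹A.
det L = -3; the adjugate gives L⁻¹ = [[4, 7, 2/3], [3, 5, 1/3], [-1, -2, 0]].
W = L⁻¹A = [[4, 7, 2/3], [3, 5, 1/3], [-1, -2, 0]] · [[7, -1], [-6, -1], [21, 15]] = [[0, -1], [-2, -3], [5, 3]].

W = [[0, -1], [-2, -3], [5, 3]]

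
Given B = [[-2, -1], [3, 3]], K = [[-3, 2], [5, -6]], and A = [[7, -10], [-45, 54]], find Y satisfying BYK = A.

Y = B⁻¹AK⁻¹ (apply B⁻¹ on the left and K⁻¹ on the right).
det B = -3, so B⁻¹ = [[-1, -1/3], [1, 2/3]].
det K = 8; the adjugate gives K⁻¹ = [[-3/4, -1/4], [-5/8, -3/8]].
B⁻¹A = [[8, -8], [-23, 26]].
Y = (B⁻¹A)K⁻¹ = [[-1, 1], [1, -4]].

Y = [[-1, 1], [1, -4]]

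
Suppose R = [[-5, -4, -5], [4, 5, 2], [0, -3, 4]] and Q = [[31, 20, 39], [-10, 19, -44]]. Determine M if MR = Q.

M = [[-3, 4, 4], [6, 5, -6]]

R is on the right of M, so right-multiply by R⁻¹: M = QR⁻¹.
det R = -6; the adjugate gives R⁻¹ = [[-13/3, -31/6, -17/6], [8/3, 10/3, 5/3], [2, 5/2, 3/2]].
M = QR⁻¹ = [[31, 20, 39], [-10, 19, -44]] · [[-13/3, -31/6, -17/6], [8/3, 10/3, 5/3], [2, 5/2, 3/2]] = [[-3, 4, 4], [6, 5, -6]].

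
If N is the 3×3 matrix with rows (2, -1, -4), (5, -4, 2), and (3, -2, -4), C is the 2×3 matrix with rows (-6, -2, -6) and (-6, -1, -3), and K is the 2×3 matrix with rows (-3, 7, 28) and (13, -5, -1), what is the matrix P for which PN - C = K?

PN = K + C = [[-9, 5, 22], [7, -6, -4]].
N is on the right of P, so right-multiply by N⁻¹: P = (K + C)N⁻¹.
det N = 6; the adjugate gives N⁻¹ = [[10/3, 2/3, -3], [13/3, 2/3, -4], [1/3, 1/6, -1/2]].
P = (K + C)N⁻¹ = [[-1, 1, -4], [-4, 0, 5]].

P = [[-1, 1, -4], [-4, 0, 5]]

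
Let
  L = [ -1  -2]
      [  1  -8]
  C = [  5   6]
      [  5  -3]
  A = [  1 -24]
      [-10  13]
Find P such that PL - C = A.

P = [[-3, 3], [3, -2]]

PL = A + C = [[6, -18], [-5, 10]].
L is on the right of P, so right-multiply by L⁻¹: P = (A + C)L⁻¹.
L has determinant 10; L⁻¹ = [[-4/5, 1/5], [-1/10, -1/10]].
P = (A + C)L⁻¹ = [[-3, 3], [3, -2]].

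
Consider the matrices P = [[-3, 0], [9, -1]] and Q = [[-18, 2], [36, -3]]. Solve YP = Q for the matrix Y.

Y = [[0, -2], [-3, 3]]

P is on the right of Y, so right-multiply by P⁻¹: Y = QP⁻¹.
det P = 3, so P⁻¹ = [[-1/3, 0], [-3, -1]].
Y = QP⁻¹ = [[-18, 2], [36, -3]] · [[-1/3, 0], [-3, -1]] = [[0, -2], [-3, 3]].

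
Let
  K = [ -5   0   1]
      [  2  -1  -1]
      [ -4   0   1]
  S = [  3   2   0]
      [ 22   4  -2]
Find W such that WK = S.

Since K sits to the right of W, W = SK⁻¹.
K has determinant 1; K⁻¹ = [[-1, 0, 1], [2, -1, -3], [-4, 0, 5]].
W = SK⁻¹ = [[3, 2, 0], [22, 4, -2]] · [[-1, 0, 1], [2, -1, -3], [-4, 0, 5]] = [[1, -2, -3], [-6, -4, 0]].

W = [[1, -2, -3], [-6, -4, 0]]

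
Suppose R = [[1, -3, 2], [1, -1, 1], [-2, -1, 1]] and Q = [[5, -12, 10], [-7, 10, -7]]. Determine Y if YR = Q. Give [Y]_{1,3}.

Since R sits to the right of Y, Y = QR⁻¹.
det R = 3; the adjugate gives R⁻¹ = [[0, 1/3, -1/3], [-1, 5/3, 1/3], [-1, 7/3, 2/3]].
Y = QR⁻¹ = [[5, -12, 10], [-7, 10, -7]] · [[0, 1/3, -1/3], [-1, 5/3, 1/3], [-1, 7/3, 2/3]] = [[2, 5, 1], [-3, -2, 1]].

1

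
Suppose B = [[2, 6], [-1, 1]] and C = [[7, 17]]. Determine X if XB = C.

X = [[3, -1]]

Right-multiplying both sides by B⁻¹ gives X = CB⁻¹.
det B = 8; the adjugate gives B⁻¹ = [[1/8, -3/4], [1/8, 1/4]].
X = CB⁻¹ = [[7, 17]] · [[1/8, -3/4], [1/8, 1/4]] = [[3, -1]].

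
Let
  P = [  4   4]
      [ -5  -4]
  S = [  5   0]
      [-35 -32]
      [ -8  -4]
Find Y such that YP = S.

Y = [[-5, -5], [-5, 3], [3, 4]]

P is on the right of Y, so right-multiply by P⁻¹: Y = SP⁻¹.
det P = 4; the adjugate gives P⁻¹ = [[-1, -1], [5/4, 1]].
Y = SP⁻¹ = [[5, 0], [-35, -32], [-8, -4]] · [[-1, -1], [5/4, 1]] = [[-5, -5], [-5, 3], [3, 4]].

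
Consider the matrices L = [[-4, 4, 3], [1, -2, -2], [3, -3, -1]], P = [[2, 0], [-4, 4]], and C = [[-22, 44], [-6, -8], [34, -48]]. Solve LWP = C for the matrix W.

W = [[1, -2], [3, 3], [1, -3]]

W = L⁻¹CP⁻¹ (apply L⁻¹ on the left and P⁻¹ on the right).
det L = 5, so L⁻¹ = [[-4/5, -1, -2/5], [-1, -1, -1], [3/5, 0, 4/5]].
P has determinant 8; P⁻¹ = [[1/2, 0], [1/2, 1/4]].
L⁻¹C = [[10, -8], [-6, 12], [14, -12]].
W = (L⁻¹C)P⁻¹ = [[1, -2], [3, 3], [1, -3]].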